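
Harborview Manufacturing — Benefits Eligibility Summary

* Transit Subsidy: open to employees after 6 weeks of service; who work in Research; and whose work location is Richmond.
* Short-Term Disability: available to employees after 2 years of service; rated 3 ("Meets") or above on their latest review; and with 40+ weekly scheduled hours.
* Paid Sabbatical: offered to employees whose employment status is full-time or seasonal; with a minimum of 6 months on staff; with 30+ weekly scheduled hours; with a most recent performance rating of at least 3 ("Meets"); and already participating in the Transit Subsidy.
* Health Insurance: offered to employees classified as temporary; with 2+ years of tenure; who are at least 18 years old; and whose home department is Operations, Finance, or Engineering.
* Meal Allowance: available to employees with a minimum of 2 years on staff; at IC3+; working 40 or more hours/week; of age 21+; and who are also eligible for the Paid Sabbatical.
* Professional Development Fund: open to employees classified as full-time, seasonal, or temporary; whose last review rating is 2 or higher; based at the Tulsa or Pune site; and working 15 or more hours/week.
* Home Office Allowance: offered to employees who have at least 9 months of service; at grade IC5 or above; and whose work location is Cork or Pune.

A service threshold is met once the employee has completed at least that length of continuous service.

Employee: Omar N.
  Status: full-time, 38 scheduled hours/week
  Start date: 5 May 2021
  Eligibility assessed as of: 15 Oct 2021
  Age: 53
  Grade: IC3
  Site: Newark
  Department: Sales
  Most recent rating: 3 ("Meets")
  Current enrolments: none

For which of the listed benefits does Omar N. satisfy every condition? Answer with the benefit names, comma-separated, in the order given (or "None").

Service from 5 May 2021 to 15 Oct 2021: 163 days.
Transit Subsidy — service 163 days ≥ 6 weeks (≈42 days) ✓; dept Sales ✗ → not eligible.
Short-Term Disability — service 163 days < 2 years (≈730 days) ✗ → not eligible.
Paid Sabbatical — status full-time ✓; service 163 days < 6 months (≈180 days) ✗ → not eligible.
Health Insurance — status full-time ✗ (requires temporary) → not eligible.
Meal Allowance — service 163 days < 2 years (≈730 days) ✗ → not eligible.
Professional Development Fund — status full-time ✓; rating 3 ≥ 2 ✓; site Newark ✗ (not Tulsa or Pune) → not eligible.
Home Office Allowance — service 163 days < 9 months (≈270 days) ✗ → not eligible.

None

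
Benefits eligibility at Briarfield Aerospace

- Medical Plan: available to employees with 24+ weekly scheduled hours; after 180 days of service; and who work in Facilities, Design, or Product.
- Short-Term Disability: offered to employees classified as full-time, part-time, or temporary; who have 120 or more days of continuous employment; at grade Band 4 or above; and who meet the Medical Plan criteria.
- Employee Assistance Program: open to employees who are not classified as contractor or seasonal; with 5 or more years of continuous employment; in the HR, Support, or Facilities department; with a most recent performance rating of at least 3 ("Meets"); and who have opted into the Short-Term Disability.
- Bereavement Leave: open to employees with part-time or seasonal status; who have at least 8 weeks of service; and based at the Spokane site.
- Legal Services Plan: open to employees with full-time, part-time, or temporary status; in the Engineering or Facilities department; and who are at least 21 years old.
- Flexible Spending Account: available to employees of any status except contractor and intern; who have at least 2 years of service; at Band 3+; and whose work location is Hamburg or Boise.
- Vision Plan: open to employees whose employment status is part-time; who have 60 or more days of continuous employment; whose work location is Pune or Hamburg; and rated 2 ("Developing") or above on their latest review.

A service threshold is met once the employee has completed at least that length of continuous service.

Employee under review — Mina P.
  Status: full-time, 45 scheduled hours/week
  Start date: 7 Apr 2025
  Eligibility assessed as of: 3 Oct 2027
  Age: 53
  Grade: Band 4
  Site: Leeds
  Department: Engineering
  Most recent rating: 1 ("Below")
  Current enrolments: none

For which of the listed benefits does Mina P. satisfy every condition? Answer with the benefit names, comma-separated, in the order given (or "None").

Legal Services Plan

Service from 7 Apr 2025 to 3 Oct 2027: 909 days.
Medical Plan — 45 hrs/wk ≥ 24 ✓; service 909 days ≥ 180 days ✓; dept Engineering ✗ → not eligible.
Short-Term Disability — status full-time ✓; service 909 days ≥ 120 days ✓; grade Band 4 ≥ Band 4 ✓; not eligible for Medical Plan ✗ → not eligible.
Employee Assistance Program — status full-time ✓ (not excluded); service 909 days < 5 years (≈1825 days) ✗ → not eligible.
Bereavement Leave — status full-time ✗ (requires part-time or seasonal) → not eligible.
Legal Services Plan — status full-time ✓; dept Engineering ✓; age 53 ≥ 21 ✓ → eligible.
Flexible Spending Account — status full-time ✓ (not excluded); service 909 days ≥ 2 years (≈730 days) ✓; grade Band 4 ≥ Band 3 ✓; site Leeds ✗ (not Hamburg or Boise) → not eligible.
Vision Plan — status full-time ✗ (requires part-time) → not eligible.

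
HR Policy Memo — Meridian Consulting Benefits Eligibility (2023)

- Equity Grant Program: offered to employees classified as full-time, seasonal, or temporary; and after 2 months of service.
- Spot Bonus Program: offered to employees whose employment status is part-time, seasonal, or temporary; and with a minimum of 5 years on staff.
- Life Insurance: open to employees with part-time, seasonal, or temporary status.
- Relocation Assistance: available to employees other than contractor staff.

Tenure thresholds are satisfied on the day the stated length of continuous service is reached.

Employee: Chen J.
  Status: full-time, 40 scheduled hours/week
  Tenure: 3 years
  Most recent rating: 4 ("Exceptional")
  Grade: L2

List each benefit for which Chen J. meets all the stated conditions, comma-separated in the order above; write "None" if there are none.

Equity Grant Program, Relocation Assistance

Equity Grant Program — status full-time ✓; service 3 years ≥ 2 months (≈60 days) ✓ → eligible.
Spot Bonus Program — status full-time ✗ (requires part-time, seasonal, or temporary) → not eligible.
Life Insurance — status full-time ✗ (requires part-time, seasonal, or temporary) → not eligible.
Relocation Assistance — status full-time ✓ (not excluded) → eligible.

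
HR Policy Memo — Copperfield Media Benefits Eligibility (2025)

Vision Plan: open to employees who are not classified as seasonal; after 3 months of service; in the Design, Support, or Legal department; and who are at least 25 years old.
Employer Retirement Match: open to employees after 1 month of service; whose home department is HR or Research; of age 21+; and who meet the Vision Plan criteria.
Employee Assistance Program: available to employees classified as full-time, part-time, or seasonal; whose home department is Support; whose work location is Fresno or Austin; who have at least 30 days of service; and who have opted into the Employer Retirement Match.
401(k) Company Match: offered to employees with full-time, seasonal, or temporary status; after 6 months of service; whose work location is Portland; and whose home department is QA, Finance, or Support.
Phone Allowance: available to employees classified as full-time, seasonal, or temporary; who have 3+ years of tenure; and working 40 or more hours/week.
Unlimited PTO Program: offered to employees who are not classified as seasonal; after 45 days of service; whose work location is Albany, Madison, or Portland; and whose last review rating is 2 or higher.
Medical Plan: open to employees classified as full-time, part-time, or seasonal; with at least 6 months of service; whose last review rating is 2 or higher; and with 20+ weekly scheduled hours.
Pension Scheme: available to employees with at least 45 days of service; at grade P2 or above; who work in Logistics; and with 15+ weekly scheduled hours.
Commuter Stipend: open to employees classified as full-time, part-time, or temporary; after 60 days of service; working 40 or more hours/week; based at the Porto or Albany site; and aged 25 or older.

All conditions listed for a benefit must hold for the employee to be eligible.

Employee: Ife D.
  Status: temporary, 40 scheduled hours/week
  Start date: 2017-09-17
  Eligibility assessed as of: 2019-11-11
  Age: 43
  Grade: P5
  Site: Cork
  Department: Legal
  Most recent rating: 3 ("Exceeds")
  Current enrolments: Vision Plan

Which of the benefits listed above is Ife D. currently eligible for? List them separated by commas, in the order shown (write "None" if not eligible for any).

Vision Plan

Service from 2017-09-17 to 2019-11-11: 785 days.
Vision Plan — status temporary ✓ (not excluded); service 785 days ≥ 3 months (≈90 days) ✓; dept Legal ✓; age 43 ≥ 25 ✓ → eligible.
Employer Retirement Match — service 785 days ≥ 1 month (≈30 days) ✓; dept Legal ✗ → not eligible.
Employee Assistance Program — status temporary ✗ (requires full-time, part-time, or seasonal) → not eligible.
401(k) Company Match — status temporary ✓; service 785 days ≥ 6 months (≈180 days) ✓; site Cork ✗ (not Portland) → not eligible.
Phone Allowance — status temporary ✓; service 785 days < 3 years (≈1095 days) ✗ → not eligible.
Unlimited PTO Program — status temporary ✓ (not excluded); service 785 days ≥ 45 days ✓; site Cork ✗ (not Albany, Madison, or Portland) → not eligible.
Medical Plan — status temporary ✗ (requires full-time, part-time, or seasonal) → not eligible.
Pension Scheme — service 785 days ≥ 45 days ✓; grade P5 ≥ P2 ✓; dept Legal ✗ → not eligible.
Commuter Stipend — status temporary ✓; service 785 days ≥ 60 days ✓; 40 hrs/wk ≥ 40 ✓; site Cork ✗ (not Porto or Albany) → not eligible.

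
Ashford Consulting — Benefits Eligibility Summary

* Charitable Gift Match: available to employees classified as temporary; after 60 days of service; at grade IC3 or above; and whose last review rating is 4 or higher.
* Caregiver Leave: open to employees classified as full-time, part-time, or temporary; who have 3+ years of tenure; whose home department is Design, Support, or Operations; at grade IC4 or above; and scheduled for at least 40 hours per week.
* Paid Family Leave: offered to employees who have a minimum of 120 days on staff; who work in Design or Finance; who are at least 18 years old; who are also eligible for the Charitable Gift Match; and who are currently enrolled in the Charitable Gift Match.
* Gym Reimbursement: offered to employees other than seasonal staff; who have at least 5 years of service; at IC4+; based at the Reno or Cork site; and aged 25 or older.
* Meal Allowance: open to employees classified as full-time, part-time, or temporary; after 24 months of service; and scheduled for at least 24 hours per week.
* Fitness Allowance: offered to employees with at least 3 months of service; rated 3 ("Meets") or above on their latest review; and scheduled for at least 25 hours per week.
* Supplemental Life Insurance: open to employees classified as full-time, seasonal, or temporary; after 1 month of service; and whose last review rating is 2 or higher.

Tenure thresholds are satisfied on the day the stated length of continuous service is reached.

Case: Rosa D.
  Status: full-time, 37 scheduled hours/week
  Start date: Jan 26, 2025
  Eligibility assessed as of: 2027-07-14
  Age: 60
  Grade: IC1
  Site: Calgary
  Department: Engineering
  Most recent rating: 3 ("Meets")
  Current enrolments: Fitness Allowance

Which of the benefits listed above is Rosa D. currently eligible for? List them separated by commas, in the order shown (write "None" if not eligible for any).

Meal Allowance, Fitness Allowance, Supplemental Life Insurance

Service from Jan 26, 2025 to 2027-07-14: 899 days.
Charitable Gift Match — status full-time ✗ (requires temporary) → not eligible.
Caregiver Leave — status full-time ✓; service 899 days < 3 years (≈1095 days) ✗ → not eligible.
Paid Family Leave — service 899 days ≥ 120 days ✓; dept Engineering ✗ → not eligible.
Gym Reimbursement — status full-time ✓ (not excluded); service 899 days < 5 years (≈1825 days) ✗ → not eligible.
Meal Allowance — status full-time ✓; service 899 days ≥ 24 months (≈720 days) ✓; 37 hrs/wk ≥ 24 ✓ → eligible.
Fitness Allowance — service 899 days ≥ 3 months (≈90 days) ✓; rating 3 ≥ 3 ✓; 37 hrs/wk ≥ 25 ✓ → eligible.
Supplemental Life Insurance — status full-time ✓; service 899 days ≥ 1 month (≈30 days) ✓; rating 3 ≥ 2 ✓ → eligible.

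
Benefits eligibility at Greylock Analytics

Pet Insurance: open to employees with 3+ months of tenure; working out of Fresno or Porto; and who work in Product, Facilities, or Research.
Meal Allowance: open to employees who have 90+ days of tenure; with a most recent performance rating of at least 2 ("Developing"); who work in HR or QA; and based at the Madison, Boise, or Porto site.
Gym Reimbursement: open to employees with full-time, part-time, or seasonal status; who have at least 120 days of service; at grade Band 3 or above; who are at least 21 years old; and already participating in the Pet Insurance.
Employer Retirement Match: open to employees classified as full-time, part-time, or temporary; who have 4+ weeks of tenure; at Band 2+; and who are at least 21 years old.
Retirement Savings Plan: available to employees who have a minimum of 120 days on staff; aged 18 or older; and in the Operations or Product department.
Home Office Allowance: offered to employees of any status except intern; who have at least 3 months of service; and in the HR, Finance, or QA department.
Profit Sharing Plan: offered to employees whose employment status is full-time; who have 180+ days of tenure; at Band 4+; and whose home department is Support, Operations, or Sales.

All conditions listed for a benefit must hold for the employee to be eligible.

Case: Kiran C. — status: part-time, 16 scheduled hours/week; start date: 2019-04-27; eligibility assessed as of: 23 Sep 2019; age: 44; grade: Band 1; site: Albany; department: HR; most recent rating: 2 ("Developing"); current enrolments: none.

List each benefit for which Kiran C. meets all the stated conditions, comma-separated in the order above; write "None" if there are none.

Service from 2019-04-27 to 23 Sep 2019: 149 days.
Pet Insurance — service 149 days ≥ 3 months (≈90 days) ✓; site Albany ✗ (not Fresno or Porto) → not eligible.
Meal Allowance — service 149 days ≥ 90 days ✓; rating 2 ≥ 2 ✓; dept HR ✓; site Albany ✗ (not Madison, Boise, or Porto) → not eligible.
Gym Reimbursement — status part-time ✓; service 149 days ≥ 120 days ✓; grade Band 1 < Band 3 ✗ → not eligible.
Employer Retirement Match — status part-time ✓; service 149 days ≥ 4 weeks (≈28 days) ✓; grade Band 1 < Band 2 ✗ → not eligible.
Retirement Savings Plan — service 149 days ≥ 120 days ✓; age 44 ≥ 18 ✓; dept HR ✗ → not eligible.
Home Office Allowance — status part-time ✓ (not excluded); service 149 days ≥ 3 months (≈90 days) ✓; dept HR ✓ → eligible.
Profit Sharing Plan — status part-time ✗ (requires full-time) → not eligible.

Home Office Allowance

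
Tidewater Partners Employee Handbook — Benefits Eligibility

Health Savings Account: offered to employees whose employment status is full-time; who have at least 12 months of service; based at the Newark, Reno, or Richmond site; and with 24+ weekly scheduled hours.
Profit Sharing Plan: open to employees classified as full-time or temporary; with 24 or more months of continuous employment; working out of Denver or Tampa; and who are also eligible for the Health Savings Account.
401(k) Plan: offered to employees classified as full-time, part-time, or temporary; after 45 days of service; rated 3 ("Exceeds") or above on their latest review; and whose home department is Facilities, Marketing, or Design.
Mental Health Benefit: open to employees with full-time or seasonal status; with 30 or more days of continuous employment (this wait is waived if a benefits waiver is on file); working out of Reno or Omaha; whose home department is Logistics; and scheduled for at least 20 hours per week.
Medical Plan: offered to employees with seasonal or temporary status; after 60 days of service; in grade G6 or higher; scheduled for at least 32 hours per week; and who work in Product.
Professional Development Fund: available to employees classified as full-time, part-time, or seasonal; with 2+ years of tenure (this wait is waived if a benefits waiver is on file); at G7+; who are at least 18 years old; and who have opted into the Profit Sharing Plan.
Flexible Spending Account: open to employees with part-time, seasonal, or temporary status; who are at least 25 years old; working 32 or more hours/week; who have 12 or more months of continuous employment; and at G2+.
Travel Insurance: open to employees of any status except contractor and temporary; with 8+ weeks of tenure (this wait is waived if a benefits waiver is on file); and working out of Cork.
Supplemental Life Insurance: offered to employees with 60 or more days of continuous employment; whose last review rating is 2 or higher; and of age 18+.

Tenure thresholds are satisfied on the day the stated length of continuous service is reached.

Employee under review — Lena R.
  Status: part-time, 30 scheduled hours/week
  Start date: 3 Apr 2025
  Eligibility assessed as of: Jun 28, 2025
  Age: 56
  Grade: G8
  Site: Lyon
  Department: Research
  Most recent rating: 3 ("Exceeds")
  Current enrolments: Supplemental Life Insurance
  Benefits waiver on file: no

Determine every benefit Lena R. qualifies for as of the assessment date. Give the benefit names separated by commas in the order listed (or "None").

Service from 3 Apr 2025 to Jun 28, 2025: 86 days.
Health Savings Account — status part-time ✗ (requires full-time) → not eligible.
Profit Sharing Plan — status part-time ✗ (requires full-time or temporary) → not eligible.
401(k) Plan — status part-time ✓; service 86 days ≥ 45 days ✓; rating 3 ≥ 3 ✓; dept Research ✗ → not eligible.
Mental Health Benefit — status part-time ✗ (requires full-time or seasonal) → not eligible.
Medical Plan — status part-time ✗ (requires seasonal or temporary) → not eligible.
Professional Development Fund — status part-time ✓; no waiver, service 86 days < 2 years (≈730 days) ✗ → not eligible.
Flexible Spending Account — status part-time ✓; age 56 ≥ 25 ✓; 30 hrs/wk < 32 ✗ → not eligible.
Travel Insurance — status part-time ✓ (not excluded); no waiver, service 86 days ≥ 8 weeks (≈56 days) ✓; site Lyon ✗ (not Cork) → not eligible.
Supplemental Life Insurance — service 86 days ≥ 60 days ✓; rating 3 ≥ 2 ✓; age 56 ≥ 18 ✓ → eligible.

Supplemental Life Insurance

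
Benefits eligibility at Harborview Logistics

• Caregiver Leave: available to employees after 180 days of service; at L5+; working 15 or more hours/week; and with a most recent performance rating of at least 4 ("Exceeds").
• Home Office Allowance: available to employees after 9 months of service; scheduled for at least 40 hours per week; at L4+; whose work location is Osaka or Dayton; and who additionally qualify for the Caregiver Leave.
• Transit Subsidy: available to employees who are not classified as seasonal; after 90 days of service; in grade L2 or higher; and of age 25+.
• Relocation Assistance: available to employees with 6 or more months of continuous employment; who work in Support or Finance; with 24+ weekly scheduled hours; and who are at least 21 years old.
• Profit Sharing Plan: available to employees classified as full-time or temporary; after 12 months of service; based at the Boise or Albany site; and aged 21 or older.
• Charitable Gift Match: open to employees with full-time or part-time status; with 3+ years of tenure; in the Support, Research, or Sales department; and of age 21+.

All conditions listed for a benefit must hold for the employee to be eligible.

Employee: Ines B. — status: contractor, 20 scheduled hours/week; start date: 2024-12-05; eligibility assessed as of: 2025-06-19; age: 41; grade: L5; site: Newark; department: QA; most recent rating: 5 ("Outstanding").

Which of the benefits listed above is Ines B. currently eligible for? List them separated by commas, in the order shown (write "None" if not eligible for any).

Caregiver Leave, Transit Subsidy

Service from 2024-12-05 to 2025-06-19: 196 days.
Caregiver Leave — service 196 days ≥ 180 days ✓; grade L5 ≥ L5 ✓; 20 hrs/wk ≥ 15 ✓; rating 5 ≥ 4 ✓ → eligible.
Home Office Allowance — service 196 days < 9 months (≈270 days) ✗ → not eligible.
Transit Subsidy — status contractor ✓ (not excluded); service 196 days ≥ 90 days ✓; grade L5 ≥ L2 ✓; age 41 ≥ 25 ✓ → eligible.
Relocation Assistance — service 196 days ≥ 6 months (≈180 days) ✓; dept QA ✗ → not eligible.
Profit Sharing Plan — status contractor ✗ (requires full-time or temporary) → not eligible.
Charitable Gift Match — status contractor ✗ (requires full-time or part-time) → not eligible.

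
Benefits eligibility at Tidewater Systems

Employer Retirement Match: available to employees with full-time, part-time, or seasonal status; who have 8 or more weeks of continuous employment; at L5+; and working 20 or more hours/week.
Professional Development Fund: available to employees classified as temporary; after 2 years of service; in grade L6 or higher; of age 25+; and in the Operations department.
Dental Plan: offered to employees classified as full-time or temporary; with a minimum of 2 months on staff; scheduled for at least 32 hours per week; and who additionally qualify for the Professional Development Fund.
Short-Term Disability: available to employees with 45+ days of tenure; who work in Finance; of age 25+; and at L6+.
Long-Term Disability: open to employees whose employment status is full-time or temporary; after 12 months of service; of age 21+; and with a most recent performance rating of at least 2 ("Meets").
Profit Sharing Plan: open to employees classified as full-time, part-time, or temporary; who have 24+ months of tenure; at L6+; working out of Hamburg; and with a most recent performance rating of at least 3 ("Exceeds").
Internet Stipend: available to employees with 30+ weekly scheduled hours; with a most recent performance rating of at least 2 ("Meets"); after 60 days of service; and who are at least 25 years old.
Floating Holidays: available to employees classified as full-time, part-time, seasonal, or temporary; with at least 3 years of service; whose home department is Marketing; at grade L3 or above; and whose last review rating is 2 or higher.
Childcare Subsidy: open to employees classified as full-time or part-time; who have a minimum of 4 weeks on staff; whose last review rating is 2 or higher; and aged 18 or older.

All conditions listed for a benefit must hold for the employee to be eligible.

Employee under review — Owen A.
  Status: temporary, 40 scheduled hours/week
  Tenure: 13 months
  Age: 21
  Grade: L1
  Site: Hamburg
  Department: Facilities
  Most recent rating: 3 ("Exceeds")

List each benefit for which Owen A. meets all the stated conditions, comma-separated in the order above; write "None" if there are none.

Employer Retirement Match — status temporary ✗ (requires full-time, part-time, or seasonal) → not eligible.
Professional Development Fund — status temporary ✓; service 13 months < 2 years (≈730 days) ✗ → not eligible.
Dental Plan — status temporary ✓; service 13 months ≥ 2 months ✓; 40 hrs/wk ≥ 32 ✓; not eligible for Professional Development Fund ✗ → not eligible.
Short-Term Disability — service 13 months ≥ 45 days ✓; dept Facilities ✗ → not eligible.
Long-Term Disability — status temporary ✓; service 13 months ≥ 12 months ✓; age 21 ≥ 21 ✓; rating 3 ≥ 2 ✓ → eligible.
Profit Sharing Plan — status temporary ✓; service 13 months < 24 months ✗ → not eligible.
Internet Stipend — 40 hrs/wk ≥ 30 ✓; rating 3 ≥ 2 ✓; service 13 months ≥ 60 days ✓; age 21 < 25 ✗ → not eligible.
Floating Holidays — status temporary ✓; service 13 months < 3 years (≈1095 days) ✗ → not eligible.
Childcare Subsidy — status temporary ✗ (requires full-time or part-time) → not eligible.

Long-Term Disability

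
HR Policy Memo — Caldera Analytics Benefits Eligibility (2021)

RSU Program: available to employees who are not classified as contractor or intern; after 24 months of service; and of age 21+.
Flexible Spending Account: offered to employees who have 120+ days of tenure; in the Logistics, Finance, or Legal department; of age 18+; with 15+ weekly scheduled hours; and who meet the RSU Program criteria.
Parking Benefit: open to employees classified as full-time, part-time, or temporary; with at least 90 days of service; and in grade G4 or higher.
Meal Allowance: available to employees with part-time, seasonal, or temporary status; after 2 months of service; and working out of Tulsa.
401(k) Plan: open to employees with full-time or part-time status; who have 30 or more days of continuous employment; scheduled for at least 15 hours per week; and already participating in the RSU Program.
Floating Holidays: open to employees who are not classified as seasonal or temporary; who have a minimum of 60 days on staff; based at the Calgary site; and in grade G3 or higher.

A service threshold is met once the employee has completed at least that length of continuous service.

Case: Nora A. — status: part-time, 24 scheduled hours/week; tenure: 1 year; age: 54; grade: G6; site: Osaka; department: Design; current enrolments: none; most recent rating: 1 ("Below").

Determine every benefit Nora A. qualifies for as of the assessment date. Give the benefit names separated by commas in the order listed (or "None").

Parking Benefit

RSU Program — status part-time ✓ (not excluded); service 1 year < 24 months (≈720 days) ✗ → not eligible.
Flexible Spending Account — service 1 year ≥ 120 days ✓; dept Design ✗ → not eligible.
Parking Benefit — status part-time ✓; service 1 year ≥ 90 days ✓; grade G6 ≥ G4 ✓ → eligible.
Meal Allowance — status part-time ✓; service 1 year ≥ 2 months (≈60 days) ✓; site Osaka ✗ (not Tulsa) → not eligible.
401(k) Plan — status part-time ✓; service 1 year ≥ 30 days ✓; 24 hrs/wk ≥ 15 ✓; not enrolled in RSU Program ✗ → not eligible.
Floating Holidays — status part-time ✓ (not excluded); service 1 year ≥ 60 days ✓; site Osaka ✗ (not Calgary) → not eligible.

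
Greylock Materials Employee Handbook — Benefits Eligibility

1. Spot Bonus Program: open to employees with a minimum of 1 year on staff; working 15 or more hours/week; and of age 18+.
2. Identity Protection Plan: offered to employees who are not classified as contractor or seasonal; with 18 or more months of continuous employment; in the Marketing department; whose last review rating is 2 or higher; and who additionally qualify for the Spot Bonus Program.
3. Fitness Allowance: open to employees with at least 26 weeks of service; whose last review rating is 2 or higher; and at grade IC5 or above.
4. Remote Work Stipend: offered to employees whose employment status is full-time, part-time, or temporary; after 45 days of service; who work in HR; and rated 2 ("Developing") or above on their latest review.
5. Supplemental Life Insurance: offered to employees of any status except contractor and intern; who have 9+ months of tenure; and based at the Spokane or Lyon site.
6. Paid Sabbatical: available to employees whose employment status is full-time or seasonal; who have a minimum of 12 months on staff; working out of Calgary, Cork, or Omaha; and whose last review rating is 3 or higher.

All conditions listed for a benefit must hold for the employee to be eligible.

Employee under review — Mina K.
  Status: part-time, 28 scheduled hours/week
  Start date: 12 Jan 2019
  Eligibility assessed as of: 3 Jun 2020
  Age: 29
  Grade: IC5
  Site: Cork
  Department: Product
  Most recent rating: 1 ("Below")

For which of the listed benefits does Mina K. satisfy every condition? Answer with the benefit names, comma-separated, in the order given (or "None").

Service from 12 Jan 2019 to 3 Jun 2020: 508 days.
Spot Bonus Program — service 508 days ≥ 1 year (≈365 days) ✓; 28 hrs/wk ≥ 15 ✓; age 29 ≥ 18 ✓ → eligible.
Identity Protection Plan — status part-time ✓ (not excluded); service 508 days < 18 months (≈540 days) ✗ → not eligible.
Fitness Allowance — service 508 days ≥ 26 weeks (≈182 days) ✓; rating 1 < 2 ✗ → not eligible.
Remote Work Stipend — status part-time ✓; service 508 days ≥ 45 days ✓; dept Product ✗ → not eligible.
Supplemental Life Insurance — status part-time ✓ (not excluded); service 508 days ≥ 9 months (≈270 days) ✓; site Cork ✗ (not Spokane or Lyon) → not eligible.
Paid Sabbatical — status part-time ✗ (requires full-time or seasonal) → not eligible.

Spot Bonus Program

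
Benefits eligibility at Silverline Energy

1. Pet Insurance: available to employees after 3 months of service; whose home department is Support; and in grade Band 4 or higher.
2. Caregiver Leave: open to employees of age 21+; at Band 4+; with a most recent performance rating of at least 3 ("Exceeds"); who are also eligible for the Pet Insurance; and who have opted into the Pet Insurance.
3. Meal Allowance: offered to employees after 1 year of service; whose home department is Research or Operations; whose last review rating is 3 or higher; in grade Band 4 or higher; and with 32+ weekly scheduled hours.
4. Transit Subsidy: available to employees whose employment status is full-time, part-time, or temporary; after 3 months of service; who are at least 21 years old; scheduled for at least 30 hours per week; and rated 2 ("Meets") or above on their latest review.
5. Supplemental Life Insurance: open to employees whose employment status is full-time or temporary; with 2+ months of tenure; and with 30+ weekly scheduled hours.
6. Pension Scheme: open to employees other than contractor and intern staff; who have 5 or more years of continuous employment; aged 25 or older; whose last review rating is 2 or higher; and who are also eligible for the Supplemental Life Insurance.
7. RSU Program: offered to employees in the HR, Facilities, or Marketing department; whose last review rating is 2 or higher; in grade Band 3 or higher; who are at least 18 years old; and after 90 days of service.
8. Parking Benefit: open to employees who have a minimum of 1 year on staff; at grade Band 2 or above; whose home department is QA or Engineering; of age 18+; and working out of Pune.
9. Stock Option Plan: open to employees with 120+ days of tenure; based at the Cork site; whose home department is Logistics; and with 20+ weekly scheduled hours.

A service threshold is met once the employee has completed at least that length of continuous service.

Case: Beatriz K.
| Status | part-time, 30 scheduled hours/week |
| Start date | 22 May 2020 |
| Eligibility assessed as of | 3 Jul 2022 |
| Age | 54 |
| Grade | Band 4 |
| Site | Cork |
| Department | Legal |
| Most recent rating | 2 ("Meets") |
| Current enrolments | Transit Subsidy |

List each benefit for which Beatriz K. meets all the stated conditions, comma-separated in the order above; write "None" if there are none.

Transit Subsidy

Service from 22 May 2020 to 3 Jul 2022: 772 days.
Pet Insurance — service 772 days ≥ 3 months (≈90 days) ✓; dept Legal ✗ → not eligible.
Caregiver Leave — age 54 ≥ 21 ✓; grade Band 4 ≥ Band 4 ✓; rating 2 < 3 ✗ → not eligible.
Meal Allowance — service 772 days ≥ 1 year (≈365 days) ✓; dept Legal ✗ → not eligible.
Transit Subsidy — status part-time ✓; service 772 days ≥ 3 months (≈90 days) ✓; age 54 ≥ 21 ✓; 30 hrs/wk ≥ 30 ✓; rating 2 ≥ 2 ✓ → eligible.
Supplemental Life Insurance — status part-time ✗ (requires full-time or temporary) → not eligible.
Pension Scheme — status part-time ✓ (not excluded); service 772 days < 5 years (≈1825 days) ✗ → not eligible.
RSU Program — dept Legal ✗ → not eligible.
Parking Benefit — service 772 days ≥ 1 year (≈365 days) ✓; grade Band 4 ≥ Band 2 ✓; dept Legal ✗ → not eligible.
Stock Option Plan — service 772 days ≥ 120 days ✓; site Cork ✓; dept Legal ✗ → not eligible.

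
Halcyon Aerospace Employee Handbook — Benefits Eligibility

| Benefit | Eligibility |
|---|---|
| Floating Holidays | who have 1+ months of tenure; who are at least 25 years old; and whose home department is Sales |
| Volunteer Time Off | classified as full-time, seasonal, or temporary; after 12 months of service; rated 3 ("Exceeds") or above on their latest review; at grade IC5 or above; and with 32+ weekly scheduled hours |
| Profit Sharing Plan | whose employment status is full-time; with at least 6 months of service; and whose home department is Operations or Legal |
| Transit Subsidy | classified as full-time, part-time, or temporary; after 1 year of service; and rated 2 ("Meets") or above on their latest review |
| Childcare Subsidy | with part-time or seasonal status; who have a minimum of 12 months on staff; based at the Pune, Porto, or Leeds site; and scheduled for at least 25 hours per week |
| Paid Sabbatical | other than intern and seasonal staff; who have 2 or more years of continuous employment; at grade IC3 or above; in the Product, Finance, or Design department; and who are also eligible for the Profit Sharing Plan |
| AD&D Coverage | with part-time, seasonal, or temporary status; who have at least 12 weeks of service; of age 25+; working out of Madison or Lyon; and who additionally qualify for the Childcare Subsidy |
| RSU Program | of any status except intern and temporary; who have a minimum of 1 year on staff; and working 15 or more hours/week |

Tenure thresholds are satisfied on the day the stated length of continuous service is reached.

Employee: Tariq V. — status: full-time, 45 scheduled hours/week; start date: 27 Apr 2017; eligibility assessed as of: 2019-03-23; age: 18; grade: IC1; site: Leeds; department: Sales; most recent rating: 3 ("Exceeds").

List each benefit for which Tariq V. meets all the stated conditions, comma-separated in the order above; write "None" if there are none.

Transit Subsidy, RSU Program

Service from 27 Apr 2017 to 2019-03-23: 695 days.
Floating Holidays — service 695 days ≥ 1 month (≈30 days) ✓; age 18 < 25 ✗ → not eligible.
Volunteer Time Off — status full-time ✓; service 695 days ≥ 12 months (≈360 days) ✓; rating 3 ≥ 3 ✓; grade IC1 < IC5 ✗ → not eligible.
Profit Sharing Plan — status full-time ✓; service 695 days ≥ 6 months (≈180 days) ✓; dept Sales ✗ → not eligible.
Transit Subsidy — status full-time ✓; service 695 days ≥ 1 year (≈365 days) ✓; rating 3 ≥ 2 ✓ → eligible.
Childcare Subsidy — status full-time ✗ (requires part-time or seasonal) → not eligible.
Paid Sabbatical — status full-time ✓ (not excluded); service 695 days < 2 years (≈730 days) ✗ → not eligible.
AD&D Coverage — status full-time ✗ (requires part-time, seasonal, or temporary) → not eligible.
RSU Program — status full-time ✓ (not excluded); service 695 days ≥ 1 year (≈365 days) ✓; 45 hrs/wk ≥ 15 ✓ → eligible.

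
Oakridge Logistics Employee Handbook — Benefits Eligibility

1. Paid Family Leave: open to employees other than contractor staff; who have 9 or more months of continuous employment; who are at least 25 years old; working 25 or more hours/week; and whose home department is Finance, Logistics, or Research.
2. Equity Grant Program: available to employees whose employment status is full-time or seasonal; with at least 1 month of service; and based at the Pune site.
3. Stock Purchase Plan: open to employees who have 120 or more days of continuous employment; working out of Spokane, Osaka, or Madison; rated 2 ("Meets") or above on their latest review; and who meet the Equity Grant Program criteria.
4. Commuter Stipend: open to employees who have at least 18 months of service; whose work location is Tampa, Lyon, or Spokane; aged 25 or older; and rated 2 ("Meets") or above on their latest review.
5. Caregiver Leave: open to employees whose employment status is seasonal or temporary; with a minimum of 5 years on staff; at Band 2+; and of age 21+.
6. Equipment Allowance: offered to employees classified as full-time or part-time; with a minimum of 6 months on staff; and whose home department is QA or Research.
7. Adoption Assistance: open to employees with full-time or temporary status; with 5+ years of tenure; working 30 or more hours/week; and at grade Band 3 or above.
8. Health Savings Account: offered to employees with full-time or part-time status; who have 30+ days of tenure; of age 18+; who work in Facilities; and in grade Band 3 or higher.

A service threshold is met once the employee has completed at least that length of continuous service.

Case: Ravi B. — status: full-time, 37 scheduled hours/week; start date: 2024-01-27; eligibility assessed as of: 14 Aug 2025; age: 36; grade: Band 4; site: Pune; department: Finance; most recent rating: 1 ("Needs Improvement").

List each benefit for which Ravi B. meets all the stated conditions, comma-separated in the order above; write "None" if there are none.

Paid Family Leave, Equity Grant Program

Service from 2024-01-27 to 14 Aug 2025: 565 days.
Paid Family Leave — status full-time ✓ (not excluded); service 565 days ≥ 9 months (≈270 days) ✓; age 36 ≥ 25 ✓; 37 hrs/wk ≥ 25 ✓; dept Finance ✓ → eligible.
Equity Grant Program — status full-time ✓; service 565 days ≥ 1 month (≈30 days) ✓; site Pune ✓ → eligible.
Stock Purchase Plan — service 565 days ≥ 120 days ✓; site Pune ✗ (not Spokane, Osaka, or Madison) → not eligible.
Commuter Stipend — service 565 days ≥ 18 months (≈540 days) ✓; site Pune ✗ (not Tampa, Lyon, or Spokane) → not eligible.
Caregiver Leave — status full-time ✗ (requires seasonal or temporary) → not eligible.
Equipment Allowance — status full-time ✓; service 565 days ≥ 6 months (≈180 days) ✓; dept Finance ✗ → not eligible.
Adoption Assistance — status full-time ✓; service 565 days < 5 years (≈1825 days) ✗ → not eligible.
Health Savings Account — status full-time ✓; service 565 days ≥ 30 days ✓; age 36 ≥ 18 ✓; dept Finance ✗ → not eligible.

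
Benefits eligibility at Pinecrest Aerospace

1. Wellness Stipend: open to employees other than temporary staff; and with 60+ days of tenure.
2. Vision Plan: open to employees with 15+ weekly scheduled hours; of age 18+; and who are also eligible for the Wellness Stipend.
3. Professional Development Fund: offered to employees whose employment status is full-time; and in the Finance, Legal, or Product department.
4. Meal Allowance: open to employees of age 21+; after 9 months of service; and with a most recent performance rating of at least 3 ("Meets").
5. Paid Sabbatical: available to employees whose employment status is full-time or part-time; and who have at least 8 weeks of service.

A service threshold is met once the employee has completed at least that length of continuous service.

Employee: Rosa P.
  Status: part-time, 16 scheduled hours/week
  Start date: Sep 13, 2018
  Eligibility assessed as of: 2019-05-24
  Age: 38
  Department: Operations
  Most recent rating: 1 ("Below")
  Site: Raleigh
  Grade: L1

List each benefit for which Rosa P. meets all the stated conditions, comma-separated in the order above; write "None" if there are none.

Wellness Stipend, Vision Plan, Paid Sabbatical

Service from Sep 13, 2018 to 2019-05-24: 253 days.
Wellness Stipend — status part-time ✓ (not excluded); service 253 days ≥ 60 days ✓ → eligible.
Vision Plan — 16 hrs/wk ≥ 15 ✓; age 38 ≥ 18 ✓; eligible for Wellness Stipend ✓ → eligible.
Professional Development Fund — status part-time ✗ (requires full-time) → not eligible.
Meal Allowance — age 38 ≥ 21 ✓; service 253 days < 9 months (≈270 days) ✗ → not eligible.
Paid Sabbatical — status part-time ✓; service 253 days ≥ 8 weeks (≈56 days) ✓ → eligible.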